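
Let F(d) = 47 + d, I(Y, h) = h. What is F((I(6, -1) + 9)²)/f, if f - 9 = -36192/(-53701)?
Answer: 1986937/173167 ≈ 11.474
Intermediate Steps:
f = 519501/53701 (f = 9 - 36192/(-53701) = 9 - 36192*(-1/53701) = 9 + 36192/53701 = 519501/53701 ≈ 9.6740)
F((I(6, -1) + 9)²)/f = (47 + (-1 + 9)²)/(519501/53701) = (47 + 8²)*(53701/519501) = (47 + 64)*(53701/519501) = 111*(53701/519501) = 1986937/173167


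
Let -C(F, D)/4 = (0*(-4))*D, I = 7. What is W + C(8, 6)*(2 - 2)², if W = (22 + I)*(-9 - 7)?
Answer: -464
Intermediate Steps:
C(F, D) = 0 (C(F, D) = -4*0*(-4)*D = -0*D = -4*0 = 0)
W = -464 (W = (22 + 7)*(-9 - 7) = 29*(-16) = -464)
W + C(8, 6)*(2 - 2)² = -464 + 0*(2 - 2)² = -464 + 0*0² = -464 + 0*0 = -464 + 0 = -464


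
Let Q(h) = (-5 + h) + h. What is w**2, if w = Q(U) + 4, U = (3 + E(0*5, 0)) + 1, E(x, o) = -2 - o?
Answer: 9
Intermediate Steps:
U = 2 (U = (3 + (-2 - 1*0)) + 1 = (3 + (-2 + 0)) + 1 = (3 - 2) + 1 = 1 + 1 = 2)
Q(h) = -5 + 2*h
w = 3 (w = (-5 + 2*2) + 4 = (-5 + 4) + 4 = -1 + 4 = 3)
w**2 = 3**2 = 9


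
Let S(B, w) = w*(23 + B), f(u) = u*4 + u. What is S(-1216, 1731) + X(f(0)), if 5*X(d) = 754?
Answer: -10324661/5 ≈ -2.0649e+6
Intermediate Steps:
f(u) = 5*u (f(u) = 4*u + u = 5*u)
X(d) = 754/5 (X(d) = (⅕)*754 = 754/5)
S(-1216, 1731) + X(f(0)) = 1731*(23 - 1216) + 754/5 = 1731*(-1193) + 754/5 = -2065083 + 754/5 = -10324661/5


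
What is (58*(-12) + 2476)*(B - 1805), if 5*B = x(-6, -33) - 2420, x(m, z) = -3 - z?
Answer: -4063740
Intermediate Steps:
B = -478 (B = ((-3 - 1*(-33)) - 2420)/5 = ((-3 + 33) - 2420)/5 = (30 - 2420)/5 = (1/5)*(-2390) = -478)
(58*(-12) + 2476)*(B - 1805) = (58*(-12) + 2476)*(-478 - 1805) = (-696 + 2476)*(-2283) = 1780*(-2283) = -4063740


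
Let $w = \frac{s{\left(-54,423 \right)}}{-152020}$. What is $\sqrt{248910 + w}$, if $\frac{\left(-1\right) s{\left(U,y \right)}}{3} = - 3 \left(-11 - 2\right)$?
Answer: $\frac{\sqrt{1438082532537585}}{76010} \approx 498.91$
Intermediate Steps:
$s{\left(U,y \right)} = -117$ ($s{\left(U,y \right)} = - 3 \left(- 3 \left(-11 - 2\right)\right) = - 3 \left(\left(-3\right) \left(-13\right)\right) = \left(-3\right) 39 = -117$)
$w = \frac{117}{152020}$ ($w = - \frac{117}{-152020} = \left(-117\right) \left(- \frac{1}{152020}\right) = \frac{117}{152020} \approx 0.00076964$)
$\sqrt{248910 + w} = \sqrt{248910 + \frac{117}{152020}} = \sqrt{\frac{37839298317}{152020}} = \frac{\sqrt{1438082532537585}}{76010}$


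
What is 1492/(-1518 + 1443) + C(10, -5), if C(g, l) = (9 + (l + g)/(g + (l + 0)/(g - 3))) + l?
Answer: -14971/975 ≈ -15.355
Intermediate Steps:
C(g, l) = 9 + l + (g + l)/(g + l/(-3 + g)) (C(g, l) = (9 + (g + l)/(g + l/(-3 + g))) + l = 9 + l + (g + l)/(g + l/(-3 + g)))
1492/(-1518 + 1443) + C(10, -5) = 1492/(-1518 + 1443) + ((-5)² - 30*10 + 6*(-5) + 10*10² - 5*10² - 2*10*(-5))/(-5 + 10² - 3*10) = 1492/(-75) + (25 - 300 - 30 + 10*100 - 5*100 + 100)/(-5 + 100 - 30) = -1/75*1492 + (25 - 300 - 30 + 1000 - 500 + 100)/65 = -1492/75 + (1/65)*295 = -1492/75 + 59/13 = -14971/975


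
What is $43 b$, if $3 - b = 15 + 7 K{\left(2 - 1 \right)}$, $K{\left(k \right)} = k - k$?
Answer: $-516$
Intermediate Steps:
$K{\left(k \right)} = 0$
$b = -12$ ($b = 3 - \left(15 + 7 \cdot 0\right) = 3 - \left(15 + 0\right) = 3 - 15 = -12$)
$43 b = 43 \left(-12\right) = -516$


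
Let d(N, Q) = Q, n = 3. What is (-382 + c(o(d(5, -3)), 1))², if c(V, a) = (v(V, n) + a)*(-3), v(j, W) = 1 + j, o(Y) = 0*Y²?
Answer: 150544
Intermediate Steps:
o(Y) = 0
c(V, a) = -3 - 3*V - 3*a (c(V, a) = ((1 + V) + a)*(-3) = (1 + V + a)*(-3) = -3 - 3*V - 3*a)
(-382 + c(o(d(5, -3)), 1))² = (-382 + (-3 - 3*0 - 3*1))² = (-382 + (-3 + 0 - 3))² = (-382 - 6)² = (-388)² = 150544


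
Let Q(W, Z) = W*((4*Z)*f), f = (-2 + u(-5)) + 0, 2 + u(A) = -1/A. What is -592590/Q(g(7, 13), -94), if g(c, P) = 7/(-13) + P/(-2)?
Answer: 6419725/108946 ≈ 58.926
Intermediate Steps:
u(A) = -2 - 1/A
f = -19/5 (f = (-2 + (-2 - 1/(-5))) + 0 = (-2 + (-2 - 1*(-⅕))) + 0 = (-2 + (-2 + ⅕)) + 0 = (-2 - 9/5) + 0 = -19/5 + 0 = -19/5 ≈ -3.8000)
g(c, P) = -7/13 - P/2 (g(c, P) = 7*(-1/13) + P*(-½) = -7/13 - P/2)
Q(W, Z) = -76*W*Z/5 (Q(W, Z) = W*((4*Z)*(-19/5)) = W*(-76*Z/5) = -76*W*Z/5)
-592590/Q(g(7, 13), -94) = -592590*5/(7144*(-7/13 - ½*13)) = -592590*5/(7144*(-7/13 - 13/2)) = -592590/((-76/5*(-183/26)*(-94))) = -592590/(-653676/65) = -592590*(-65/653676) = 6419725/108946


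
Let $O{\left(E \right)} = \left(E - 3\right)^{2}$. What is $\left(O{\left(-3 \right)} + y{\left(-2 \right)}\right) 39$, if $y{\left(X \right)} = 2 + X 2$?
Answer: $1326$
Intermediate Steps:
$O{\left(E \right)} = \left(-3 + E\right)^{2}$
$y{\left(X \right)} = 2 + 2 X$
$\left(O{\left(-3 \right)} + y{\left(-2 \right)}\right) 39 = \left(\left(-3 - 3\right)^{2} + \left(2 + 2 \left(-2\right)\right)\right) 39 = \left(\left(-6\right)^{2} + \left(2 - 4\right)\right) 39 = \left(36 - 2\right) 39 = 34 \cdot 39 = 1326$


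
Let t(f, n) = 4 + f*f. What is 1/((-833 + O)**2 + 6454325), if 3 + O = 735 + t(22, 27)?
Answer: 1/6604094 ≈ 1.5142e-7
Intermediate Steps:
t(f, n) = 4 + f**2
O = 1220 (O = -3 + (735 + (4 + 22**2)) = -3 + (735 + (4 + 484)) = -3 + (735 + 488) = -3 + 1223 = 1220)
1/((-833 + O)**2 + 6454325) = 1/((-833 + 1220)**2 + 6454325) = 1/(387**2 + 6454325) = 1/(149769 + 6454325) = 1/6604094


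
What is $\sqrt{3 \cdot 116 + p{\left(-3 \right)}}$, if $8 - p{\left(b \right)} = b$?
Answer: $\sqrt{359} \approx 18.947$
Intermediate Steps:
$p{\left(b \right)} = 8 - b$
$\sqrt{3 \cdot 116 + p{\left(-3 \right)}} = \sqrt{3 \cdot 116 + \left(8 - -3\right)} = \sqrt{348 + \left(8 + 3\right)} = \sqrt{348 + 11} = \sqrt{359}$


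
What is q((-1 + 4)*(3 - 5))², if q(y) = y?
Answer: 36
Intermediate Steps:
q((-1 + 4)*(3 - 5))² = ((-1 + 4)*(3 - 5))² = (3*(-2))² = (-6)² = 36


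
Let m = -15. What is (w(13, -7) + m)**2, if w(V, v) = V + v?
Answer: 81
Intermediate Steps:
(w(13, -7) + m)**2 = ((13 - 7) - 15)**2 = (6 - 15)**2 = (-9)**2 = 81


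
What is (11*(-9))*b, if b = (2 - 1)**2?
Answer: -99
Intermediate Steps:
b = 1 (b = 1**2 = 1)
(11*(-9))*b = (11*(-9))*1 = -99*1 = -99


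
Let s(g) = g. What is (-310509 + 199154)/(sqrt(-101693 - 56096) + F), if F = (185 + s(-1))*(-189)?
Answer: 774496296/241905593 + 22271*I*sqrt(157789)/241905593 ≈ 3.2016 + 0.036571*I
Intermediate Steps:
F = -34776 (F = (185 - 1)*(-189) = 184*(-189) = -34776)
(-310509 + 199154)/(sqrt(-101693 - 56096) + F) = (-310509 + 199154)/(sqrt(-101693 - 56096) - 34776) = -111355/(sqrt(-157789) - 34776) = -111355/(I*sqrt(157789) - 34776) = -111355/(-34776 + I*sqrt(157789))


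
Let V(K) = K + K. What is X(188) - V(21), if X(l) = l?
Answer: 146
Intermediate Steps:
V(K) = 2*K
X(188) - V(21) = 188 - 2*21 = 188 - 1*42 = 188 - 42 = 146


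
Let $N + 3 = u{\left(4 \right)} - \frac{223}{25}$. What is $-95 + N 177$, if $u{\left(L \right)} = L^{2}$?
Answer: $\frac{15679}{25} \approx 627.16$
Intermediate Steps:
$N = \frac{102}{25}$ ($N = -3 + \left(4^{2} - \frac{223}{25}\right) = -3 + \left(16 - \frac{223}{25}\right) = -3 + \frac{177}{25} = \frac{102}{25} \approx 4.08$)
$-95 + N 177 = -95 + \frac{102}{25} \cdot 177 = -95 + \frac{18054}{25} = \frac{15679}{25}$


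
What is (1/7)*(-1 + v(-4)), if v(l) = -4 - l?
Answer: -⅐ ≈ -0.14286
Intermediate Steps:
(1/7)*(-1 + v(-4)) = (1/7)*(-1 + (-4 - 1*(-4))) = (1*(⅐))*(-1 + (-4 + 4)) = (-1 + 0)/7 = (⅐)*(-1) = -⅐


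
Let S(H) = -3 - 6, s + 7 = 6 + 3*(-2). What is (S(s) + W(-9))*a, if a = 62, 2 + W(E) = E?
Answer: -1240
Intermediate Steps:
s = -7 (s = -7 + (6 + 3*(-2)) = -7 + (6 - 6) = -7 + 0 = -7)
W(E) = -2 + E
S(H) = -9
(S(s) + W(-9))*a = (-9 + (-2 - 9))*62 = (-9 - 11)*62 = -20*62 = -1240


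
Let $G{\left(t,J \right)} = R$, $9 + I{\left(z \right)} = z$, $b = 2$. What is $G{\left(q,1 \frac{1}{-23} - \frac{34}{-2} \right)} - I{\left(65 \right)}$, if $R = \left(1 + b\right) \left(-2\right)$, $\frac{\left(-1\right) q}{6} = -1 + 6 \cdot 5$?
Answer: $-62$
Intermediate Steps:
$I{\left(z \right)} = -9 + z$
$q = -174$ ($q = - 6 \left(-1 + 6 \cdot 5\right) = - 6 \left(-1 + 30\right) = \left(-6\right) 29 = -174$)
$R = -6$ ($R = \left(1 + 2\right) \left(-2\right) = 3 \left(-2\right) = -6$)
$G{\left(t,J \right)} = -6$
$G{\left(q,1 \frac{1}{-23} - \frac{34}{-2} \right)} - I{\left(65 \right)} = -6 - \left(-9 + 65\right) = -6 - 56 = -62$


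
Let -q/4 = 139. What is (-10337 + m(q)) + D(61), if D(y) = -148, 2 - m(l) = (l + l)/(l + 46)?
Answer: -2673721/255 ≈ -10485.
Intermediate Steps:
q = -556 (q = -4*139 = -556)
m(l) = 2 - 2*l/(46 + l) (m(l) = 2 - (l + l)/(l + 46) = 2 - 2*l/(46 + l))
(-10337 + m(q)) + D(61) = (-10337 + 92/(46 - 556)) - 148 = (-10337 + 92/(-510)) - 148 = (-10337 + 92*(-1/510)) - 148 = (-10337 - 46/255) - 148 = -2635981/255 - 148 = -2673721/255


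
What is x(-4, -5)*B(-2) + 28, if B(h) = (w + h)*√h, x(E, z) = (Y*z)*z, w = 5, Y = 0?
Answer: 28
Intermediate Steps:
x(E, z) = 0 (x(E, z) = (0*z)*z = 0*z = 0)
B(h) = √h*(5 + h) (B(h) = (5 + h)*√h = √h*(5 + h))
x(-4, -5)*B(-2) + 28 = 0*(√(-2)*(5 - 2)) + 28 = 0*((I*√2)*3) + 28 = 0*(3*I*√2) + 28 = 0 + 28 = 28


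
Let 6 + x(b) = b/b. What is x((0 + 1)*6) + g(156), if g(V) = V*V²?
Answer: 3796411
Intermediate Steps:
g(V) = V³
x(b) = -5 (x(b) = -6 + b/b = -6 + 1 = -5)
x((0 + 1)*6) + g(156) = -5 + 156³ = -5 + 3796416 = 3796411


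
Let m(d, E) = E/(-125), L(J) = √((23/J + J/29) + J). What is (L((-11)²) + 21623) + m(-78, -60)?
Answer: 540587/25 + √12757013/319 ≈ 21635.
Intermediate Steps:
L(J) = √(23/J + 30*J/29) (L(J) = √((23/J + J*(1/29)) + J) = √((23/J + J/29) + J) = √(23/J + 30*J/29))
m(d, E) = -E/125 (m(d, E) = E*(-1/125) = -E/125)
(L((-11)²) + 21623) + m(-78, -60) = (√(870*(-11)² + 19343/((-11)²))/29 + 21623) - 1/125*(-60) = (√(870*121 + 19343/121)/29 + 21623) + 12/25 = (√(105270 + 19343*(1/121))/29 + 21623) + 12/25 = (√(105270 + 19343/121)/29 + 21623) + 12/25 = (√(12757013/121)/29 + 21623) + 12/25 = ((√12757013/11)/29 + 21623) + 12/25 = (√12757013/319 + 21623) + 12/25 = (21623 + √12757013/319) + 12/25 = 540587/25 + √12757013/319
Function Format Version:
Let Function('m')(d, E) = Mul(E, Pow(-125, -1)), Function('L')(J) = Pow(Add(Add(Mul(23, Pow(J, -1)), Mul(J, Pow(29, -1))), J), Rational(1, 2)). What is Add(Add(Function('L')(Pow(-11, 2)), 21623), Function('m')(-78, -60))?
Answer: Add(Rational(540587, 25), Mul(Rational(1, 319), Pow(12757013, Rational(1, 2)))) ≈ 21635.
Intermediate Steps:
Function('L')(J) = Pow(Add(Mul(23, Pow(J, -1)), Mul(Rational(30, 29), J)), Rational(1, 2)) (Function('L')(J) = Pow(Add(Add(Mul(23, Pow(J, -1)), Mul(J, Rational(1, 29))), J), Rational(1, 2)) = Pow(Add(Add(Mul(23, Pow(J, -1)), Mul(Rational(1, 29), J)), J), Rational(1, 2)) = Pow(Add(Mul(23, Pow(J, -1)), Mul(Rational(30, 29), J)), Rational(1, 2)))
Function('m')(d, E) = Mul(Rational(-1, 125), E) (Function('m')(d, E) = Mul(E, Rational(-1, 125)) = Mul(Rational(-1, 125), E))
Add(Add(Function('L')(Pow(-11, 2)), 21623), Function('m')(-78, -60)) = Add(Add(Mul(Rational(1, 29), Pow(Add(Mul(870, Pow(-11, 2)), Mul(19343, Pow(Pow(-11, 2), -1))), Rational(1, 2))), 21623), Mul(Rational(-1, 125), -60)) = Add(Add(Mul(Rational(1, 29), Pow(Add(Mul(870, 121), Mul(19343, Pow(121, -1))), Rational(1, 2))), 21623), Rational(12, 25)) = Add(Add(Mul(Rational(1, 29), Pow(Add(105270, Mul(19343, Rational(1, 121))), Rational(1, 2))), 21623), Rational(12, 25)) = Add(Add(Mul(Rational(1, 29), Pow(Add(105270, Rational(19343, 121)), Rational(1, 2))), 21623), Rational(12, 25)) = Add(Add(Mul(Rational(1, 29), Pow(Rational(12757013, 121), Rational(1, 2))), 21623), Rational(12, 25)) = Add(Add(Mul(Rational(1, 29), Mul(Rational(1, 11), Pow(12757013, Rational(1, 2)))), 21623), Rational(12, 25)) = Add(Add(Mul(Rational(1, 319), Pow(12757013, Rational(1, 2))), 21623), Rational(12, 25)) = Add(Add(21623, Mul(Rational(1, 319), Pow(12757013, Rational(1, 2)))), Rational(12, 25)) = Add(Rational(540587, 25), Mul(Rational(1, 319), Pow(12757013, Rational(1, 2))))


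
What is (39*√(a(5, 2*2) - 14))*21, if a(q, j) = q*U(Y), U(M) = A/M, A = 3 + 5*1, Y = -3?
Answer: 273*I*√246 ≈ 4281.8*I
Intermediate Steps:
A = 8 (A = 3 + 5 = 8)
U(M) = 8/M
a(q, j) = -8*q/3 (a(q, j) = q*(8/(-3)) = q*(8*(-⅓)) = q*(-8/3) = -8*q/3)
(39*√(a(5, 2*2) - 14))*21 = (39*√(-8/3*5 - 14))*21 = (39*√(-40/3 - 14))*21 = (39*√(-82/3))*21 = (39*(I*√246/3))*21 = (13*I*√246)*21 = 273*I*√246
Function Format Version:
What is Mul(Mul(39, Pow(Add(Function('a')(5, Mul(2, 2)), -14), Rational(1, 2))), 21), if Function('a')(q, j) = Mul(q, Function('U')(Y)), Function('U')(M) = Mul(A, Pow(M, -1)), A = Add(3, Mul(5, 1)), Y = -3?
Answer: Mul(273, I, Pow(246, Rational(1, 2))) ≈ Mul(4281.8, I)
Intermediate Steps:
A = 8 (A = Add(3, 5) = 8)
Function('U')(M) = Mul(8, Pow(M, -1))
Function('a')(q, j) = Mul(Rational(-8, 3), q) (Function('a')(q, j) = Mul(q, Mul(8, Pow(-3, -1))) = Mul(q, Mul(8, Rational(-1, 3))) = Mul(q, Rational(-8, 3)) = Mul(Rational(-8, 3), q))
Mul(Mul(39, Pow(Add(Function('a')(5, Mul(2, 2)), -14), Rational(1, 2))), 21) = Mul(Mul(39, Pow(Add(Mul(Rational(-8, 3), 5), -14), Rational(1, 2))), 21) = Mul(Mul(39, Pow(Add(Rational(-40, 3), -14), Rational(1, 2))), 21) = Mul(Mul(39, Pow(Rational(-82, 3), Rational(1, 2))), 21) = Mul(Mul(39, Mul(Rational(1, 3), I, Pow(246, Rational(1, 2)))), 21) = Mul(Mul(13, I, Pow(246, Rational(1, 2))), 21) = Mul(273, I, Pow(246, Rational(1, 2)))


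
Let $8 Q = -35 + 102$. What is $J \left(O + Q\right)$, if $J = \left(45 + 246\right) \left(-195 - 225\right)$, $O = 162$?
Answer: $- \frac{41646465}{2} \approx -2.0823 \cdot 10^{7}$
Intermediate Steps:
$Q = \frac{67}{8}$ ($Q = \frac{-35 + 102}{8} = \frac{1}{8} \cdot 67 = \frac{67}{8} \approx 8.375$)
$J = -122220$ ($J = 291 \left(-420\right) = -122220$)
$J \left(O + Q\right) = - 122220 \left(162 + \frac{67}{8}\right) = \left(-122220\right) \frac{1363}{8} = - \frac{41646465}{2}$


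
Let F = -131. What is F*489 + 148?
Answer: -63911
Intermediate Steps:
F*489 + 148 = -131*489 + 148 = -64059 + 148 = -63911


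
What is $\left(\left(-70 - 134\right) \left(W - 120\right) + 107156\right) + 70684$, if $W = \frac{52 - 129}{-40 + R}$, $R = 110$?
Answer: $\frac{1012722}{5} \approx 2.0254 \cdot 10^{5}$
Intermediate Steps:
$W = - \frac{11}{10}$ ($W = \frac{52 - 129}{-40 + 110} = - \frac{77}{70} = \left(-77\right) \frac{1}{70} = - \frac{11}{10} \approx -1.1$)
$\left(\left(-70 - 134\right) \left(W - 120\right) + 107156\right) + 70684 = \left(\left(-70 - 134\right) \left(- \frac{11}{10} - 120\right) + 107156\right) + 70684 = \left(\left(-204\right) \left(- \frac{1211}{10}\right) + 107156\right) + 70684 = \left(\frac{123522}{5} + 107156\right) + 70684 = \frac{659302}{5} + 70684 = \frac{1012722}{5}$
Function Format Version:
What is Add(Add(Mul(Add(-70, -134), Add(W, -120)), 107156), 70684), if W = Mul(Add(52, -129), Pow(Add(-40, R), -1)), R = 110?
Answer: Rational(1012722, 5) ≈ 2.0254e+5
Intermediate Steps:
W = Rational(-11, 10) (W = Mul(Add(52, -129), Pow(Add(-40, 110), -1)) = Mul(-77, Pow(70, -1)) = Mul(-77, Rational(1, 70)) = Rational(-11, 10) ≈ -1.1000)
Add(Add(Mul(Add(-70, -134), Add(W, -120)), 107156), 70684) = Add(Add(Mul(Add(-70, -134), Add(Rational(-11, 10), -120)), 107156), 70684) = Add(Add(Mul(-204, Rational(-1211, 10)), 107156), 70684) = Add(Add(Rational(123522, 5), 107156), 70684) = Add(Rational(659302, 5), 70684) = Rational(1012722, 5)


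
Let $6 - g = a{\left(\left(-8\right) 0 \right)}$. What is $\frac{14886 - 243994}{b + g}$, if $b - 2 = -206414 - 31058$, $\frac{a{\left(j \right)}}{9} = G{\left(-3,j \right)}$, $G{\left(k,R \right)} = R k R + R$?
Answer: $\frac{57277}{59366} \approx 0.96481$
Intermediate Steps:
$G{\left(k,R \right)} = R + k R^{2}$ ($G{\left(k,R \right)} = k R^{2} + R = R + k R^{2}$)
$a{\left(j \right)} = 9 j \left(1 - 3 j\right)$ ($a{\left(j \right)} = 9 j \left(1 + j \left(-3\right)\right) = 9 j \left(1 - 3 j\right)$)
$g = 6$ ($g = 6 - 9 \left(\left(-8\right) 0\right) \left(1 - 3 \left(\left(-8\right) 0\right)\right) = 6 - 9 \cdot 0 \left(1 - 0\right) = 6 - 9 \cdot 0 \left(1 + 0\right) = 6 - 9 \cdot 0 \cdot 1 = 6 - 0 = 6 + 0 = 6$)
$b = -237470$ ($b = 2 - 237472 = -237470$)
$\frac{14886 - 243994}{b + g} = \frac{14886 - 243994}{-237470 + 6} = - \frac{229108}{-237464} = \left(-229108\right) \left(- \frac{1}{237464}\right) = \frac{57277}{59366}$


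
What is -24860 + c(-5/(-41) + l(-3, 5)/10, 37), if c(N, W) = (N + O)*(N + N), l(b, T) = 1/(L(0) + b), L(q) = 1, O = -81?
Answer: -8361847299/336200 ≈ -24872.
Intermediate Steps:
l(b, T) = 1/(1 + b)
c(N, W) = 2*N*(-81 + N) (c(N, W) = (N - 81)*(N + N) = (-81 + N)*(2*N) = 2*N*(-81 + N))
-24860 + c(-5/(-41) + l(-3, 5)/10, 37) = -24860 + 2*(-5/(-41) + 1/((1 - 3)*10))*(-81 + (-5/(-41) + 1/((1 - 3)*10))) = -24860 + 2*(-5*(-1/41) + (⅒)/(-2))*(-81 + (-5*(-1/41) + (⅒)/(-2))) = -24860 + 2*(5/41 - ½*⅒)*(-81 + (5/41 - ½*⅒)) = -24860 + 2*(5/41 - 1/20)*(-81 + (5/41 - 1/20)) = -24860 + 2*(59/820)*(-81 + 59/820) = -24860 + 2*(59/820)*(-66361/820) = -24860 - 3915299/336200 = -8361847299/336200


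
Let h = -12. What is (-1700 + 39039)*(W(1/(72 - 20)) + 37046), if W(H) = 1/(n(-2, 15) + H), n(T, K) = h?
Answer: 861769408434/623 ≈ 1.3833e+9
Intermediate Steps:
n(T, K) = -12
W(H) = 1/(-12 + H)
(-1700 + 39039)*(W(1/(72 - 20)) + 37046) = (-1700 + 39039)*(1/(-12 + 1/(72 - 20)) + 37046) = 37339*(1/(-12 + 1/52) + 37046) = 37339*(1/(-623/52) + 37046) = 37339*(-52/623 + 37046) = 37339*(23079606/623) = 861769408434/623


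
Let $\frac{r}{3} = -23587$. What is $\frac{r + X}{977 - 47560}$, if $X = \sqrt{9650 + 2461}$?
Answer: $\frac{70761}{46583} - \frac{\sqrt{12111}}{46583} \approx 1.5167$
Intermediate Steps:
$r = -70761$ ($r = 3 \left(-23587\right) = -70761$)
$X = \sqrt{12111} \approx 110.05$
$\frac{r + X}{977 - 47560} = \frac{-70761 + \sqrt{12111}}{977 - 47560} = \frac{-70761 + \sqrt{12111}}{-46583} = \left(-70761 + \sqrt{12111}\right) \left(- \frac{1}{46583}\right) = \frac{70761}{46583} - \frac{\sqrt{12111}}{46583}$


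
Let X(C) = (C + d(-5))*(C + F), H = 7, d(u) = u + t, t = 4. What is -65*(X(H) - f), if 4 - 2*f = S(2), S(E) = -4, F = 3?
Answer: -3640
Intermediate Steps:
d(u) = 4 + u (d(u) = u + 4 = 4 + u)
X(C) = (-1 + C)*(3 + C) (X(C) = (C + (4 - 5))*(C + 3) = (C - 1)*(3 + C) = (-1 + C)*(3 + C))
f = 4 (f = 2 - ½*(-4) = 2 + 2 = 4)
-65*(X(H) - f) = -65*((-3 + 7² + 2*7) - 1*4) = -65*((-3 + 49 + 14) - 4) = -65*(60 - 4) = -65*56 = -3640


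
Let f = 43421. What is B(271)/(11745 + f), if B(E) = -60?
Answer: -30/27583 ≈ -0.0010876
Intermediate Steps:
B(271)/(11745 + f) = -60/(11745 + 43421) = -60/55166 = -60*1/55166 = -30/27583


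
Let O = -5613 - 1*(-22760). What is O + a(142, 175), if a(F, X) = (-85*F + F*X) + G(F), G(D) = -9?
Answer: 29918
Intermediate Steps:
a(F, X) = -9 - 85*F + F*X (a(F, X) = (-85*F + F*X) - 9 = -9 - 85*F + F*X)
O = 17147 (O = -5613 + 22760 = 17147)
O + a(142, 175) = 17147 + (-9 - 85*142 + 142*175) = 17147 + (-9 - 12070 + 24850) = 17147 + 12771 = 29918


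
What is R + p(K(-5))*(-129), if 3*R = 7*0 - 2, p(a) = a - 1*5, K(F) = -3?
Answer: 3094/3 ≈ 1031.3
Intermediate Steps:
p(a) = -5 + a (p(a) = a - 5 = -5 + a)
R = -2/3 (R = (7*0 - 2)/3 = (0 - 2)/3 = (1/3)*(-2) = -2/3 ≈ -0.66667)
R + p(K(-5))*(-129) = -2/3 + (-5 - 3)*(-129) = -2/3 - 8*(-129) = -2/3 + 1032 = 3094/3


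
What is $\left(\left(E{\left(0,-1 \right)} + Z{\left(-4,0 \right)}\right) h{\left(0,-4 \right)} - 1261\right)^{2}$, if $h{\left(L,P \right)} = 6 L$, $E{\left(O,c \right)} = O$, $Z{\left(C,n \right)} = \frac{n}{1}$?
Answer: $1590121$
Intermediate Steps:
$Z{\left(C,n \right)} = n$ ($Z{\left(C,n \right)} = n 1 = n$)
$\left(\left(E{\left(0,-1 \right)} + Z{\left(-4,0 \right)}\right) h{\left(0,-4 \right)} - 1261\right)^{2} = \left(\left(0 + 0\right) 6 \cdot 0 - 1261\right)^{2} = \left(0 \cdot 0 - 1261\right)^{2} = \left(0 - 1261\right)^{2} = \left(-1261\right)^{2} = 1590121$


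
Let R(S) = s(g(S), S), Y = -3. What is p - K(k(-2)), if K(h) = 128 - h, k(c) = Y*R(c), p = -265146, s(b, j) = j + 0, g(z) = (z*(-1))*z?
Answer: -265268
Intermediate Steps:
g(z) = -z² (g(z) = (-z)*z = -z²)
s(b, j) = j
R(S) = S
k(c) = -3*c
p - K(k(-2)) = -265146 - (128 - (-3)*(-2)) = -265146 - (128 - 1*6) = -265146 - (128 - 6) = -265146 - 1*122 = -265146 - 122 = -265268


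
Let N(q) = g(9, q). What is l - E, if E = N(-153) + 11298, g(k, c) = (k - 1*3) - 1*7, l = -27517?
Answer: -38814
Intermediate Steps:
g(k, c) = -10 + k (g(k, c) = (k - 3) - 7 = (-3 + k) - 7 = -10 + k)
N(q) = -1 (N(q) = -10 + 9 = -1)
E = 11297 (E = -1 + 11298 = 11297)
l - E = -27517 - 1*11297 = -27517 - 11297 = -38814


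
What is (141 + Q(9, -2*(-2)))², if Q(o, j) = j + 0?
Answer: 21025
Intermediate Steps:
Q(o, j) = j
(141 + Q(9, -2*(-2)))² = (141 - 2*(-2))² = (141 + 4)² = 145² = 21025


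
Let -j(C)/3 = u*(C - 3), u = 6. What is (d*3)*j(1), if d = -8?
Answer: -864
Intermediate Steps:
j(C) = 54 - 18*C (j(C) = -18*(C - 3) = -18*(-3 + C) = -3*(-18 + 6*C) = 54 - 18*C)
(d*3)*j(1) = (-8*3)*(54 - 18*1) = -24*(54 - 18) = -24*36 = -864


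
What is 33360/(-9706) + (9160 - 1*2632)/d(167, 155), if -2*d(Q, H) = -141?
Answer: 20336296/228091 ≈ 89.159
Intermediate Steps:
d(Q, H) = 141/2 (d(Q, H) = -½*(-141) = 141/2)
33360/(-9706) + (9160 - 1*2632)/d(167, 155) = 33360/(-9706) + (9160 - 1*2632)/(141/2) = 33360*(-1/9706) + (9160 - 2632)*(2/141) = -16680/4853 + 6528*(2/141) = -16680/4853 + 4352/47 = 20336296/228091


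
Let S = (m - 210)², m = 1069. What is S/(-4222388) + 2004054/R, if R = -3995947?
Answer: -11410426929259/16872438661436 ≈ -0.67628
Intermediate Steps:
S = 737881 (S = (1069 - 210)² = 859² = 737881)
S/(-4222388) + 2004054/R = 737881/(-4222388) + 2004054/(-3995947) = 737881*(-1/4222388) + 2004054*(-1/3995947) = -737881/4222388 - 2004054/3995947 = -11410426929259/16872438661436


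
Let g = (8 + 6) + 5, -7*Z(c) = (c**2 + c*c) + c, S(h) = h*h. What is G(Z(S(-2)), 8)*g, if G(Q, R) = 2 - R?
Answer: -114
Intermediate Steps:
S(h) = h**2
Z(c) = -2*c**2/7 - c/7 (Z(c) = -((c**2 + c*c) + c)/7 = -((c**2 + c**2) + c)/7 = -(2*c**2 + c)/7 = -(c + 2*c**2)/7 = -2*c**2/7 - c/7)
g = 19 (g = 14 + 5 = 19)
G(Z(S(-2)), 8)*g = (2 - 1*8)*19 = (2 - 8)*19 = -6*19 = -114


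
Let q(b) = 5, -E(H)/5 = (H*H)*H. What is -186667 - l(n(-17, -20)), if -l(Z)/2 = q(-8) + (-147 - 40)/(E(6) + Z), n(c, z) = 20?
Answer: -98928023/530 ≈ -1.8666e+5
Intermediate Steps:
E(H) = -5*H³ (E(H) = -5*H*H*H = -5*H²*H = -5*H³)
l(Z) = -10 + 374/(-1080 + Z) (l(Z) = -2*(5 + (-147 - 40)/(-5*6³ + Z)) = -2*(5 - 187/(-5*216 + Z)) = -2*(5 - 187/(-1080 + Z)) = -10 + 374/(-1080 + Z))
-186667 - l(n(-17, -20)) = -186667 - 2*(5587 - 5*20)/(-1080 + 20) = -186667 - 2*(5587 - 100)/(-1060) = -186667 - 2*(-1)*5487/1060 = -186667 - 1*(-5487/530) = -186667 + 5487/530 = -98928023/530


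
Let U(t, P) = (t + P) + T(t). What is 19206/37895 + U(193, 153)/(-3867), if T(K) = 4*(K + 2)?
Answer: 2872712/13321815 ≈ 0.21564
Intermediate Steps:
T(K) = 8 + 4*K (T(K) = 4*(2 + K) = 8 + 4*K)
U(t, P) = 8 + P + 5*t (U(t, P) = (t + P) + (8 + 4*t) = (P + t) + (8 + 4*t) = 8 + P + 5*t)
19206/37895 + U(193, 153)/(-3867) = 19206/37895 + (8 + 153 + 5*193)/(-3867) = 19206*(1/37895) + (8 + 153 + 965)*(-1/3867) = 1746/3445 + 1126*(-1/3867) = 1746/3445 - 1126/3867 = 2872712/13321815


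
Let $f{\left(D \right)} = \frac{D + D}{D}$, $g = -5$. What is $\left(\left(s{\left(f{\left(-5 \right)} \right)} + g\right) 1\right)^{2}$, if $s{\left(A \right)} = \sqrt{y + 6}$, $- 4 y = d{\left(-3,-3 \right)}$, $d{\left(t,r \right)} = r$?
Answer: $\frac{127}{4} - 15 \sqrt{3} \approx 5.7692$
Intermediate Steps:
$y = \frac{3}{4}$ ($y = \left(- \frac{1}{4}\right) \left(-3\right) = \frac{3}{4} \approx 0.75$)
$f{\left(D \right)} = 2$ ($f{\left(D \right)} = \frac{2 D}{D} = 2$)
$s{\left(A \right)} = \frac{3 \sqrt{3}}{2}$ ($s{\left(A \right)} = \sqrt{\frac{3}{4} + 6} = \sqrt{\frac{27}{4}} = \frac{3 \sqrt{3}}{2}$)
$\left(\left(s{\left(f{\left(-5 \right)} \right)} + g\right) 1\right)^{2} = \left(\left(\frac{3 \sqrt{3}}{2} - 5\right) 1\right)^{2} = \left(\left(-5 + \frac{3 \sqrt{3}}{2}\right) 1\right)^{2} = \left(-5 + \frac{3 \sqrt{3}}{2}\right)^{2}$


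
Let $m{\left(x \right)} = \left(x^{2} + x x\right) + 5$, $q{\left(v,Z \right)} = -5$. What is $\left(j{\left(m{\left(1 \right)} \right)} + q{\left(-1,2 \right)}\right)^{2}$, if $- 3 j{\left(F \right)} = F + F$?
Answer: $\frac{841}{9} \approx 93.444$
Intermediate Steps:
$m{\left(x \right)} = 5 + 2 x^{2}$ ($m{\left(x \right)} = \left(x^{2} + x^{2}\right) + 5 = 2 x^{2} + 5 = 5 + 2 x^{2}$)
$j{\left(F \right)} = - \frac{2 F}{3}$ ($j{\left(F \right)} = - \frac{F + F}{3} = - \frac{2 F}{3}$)
$\left(j{\left(m{\left(1 \right)} \right)} + q{\left(-1,2 \right)}\right)^{2} = \left(- \frac{2 \left(5 + 2 \cdot 1^{2}\right)}{3} - 5\right)^{2} = \left(- \frac{2 \left(5 + 2 \cdot 1\right)}{3} - 5\right)^{2} = \left(- \frac{2 \left(5 + 2\right)}{3} - 5\right)^{2} = \left(\left(- \frac{2}{3}\right) 7 - 5\right)^{2} = \left(- \frac{14}{3} - 5\right)^{2} = \left(- \frac{29}{3}\right)^{2} = \frac{841}{9}$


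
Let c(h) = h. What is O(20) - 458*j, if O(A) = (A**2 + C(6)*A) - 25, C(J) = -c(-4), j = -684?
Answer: 313727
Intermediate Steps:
C(J) = 4 (C(J) = -1*(-4) = 4)
O(A) = -25 + A**2 + 4*A (O(A) = (A**2 + 4*A) - 25 = -25 + A**2 + 4*A)
O(20) - 458*j = (-25 + 20**2 + 4*20) - 458*(-684) = (-25 + 400 + 80) + 313272 = 455 + 313272 = 313727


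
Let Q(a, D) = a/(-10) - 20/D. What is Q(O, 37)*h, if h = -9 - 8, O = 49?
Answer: 34221/370 ≈ 92.489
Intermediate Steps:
h = -17
Q(a, D) = -20/D - a/10 (Q(a, D) = a*(-⅒) - 20/D = -a/10 - 20/D = -20/D - a/10)
Q(O, 37)*h = (-20/37 - ⅒*49)*(-17) = (-20*1/37 - 49/10)*(-17) = (-20/37 - 49/10)*(-17) = -2013/370*(-17) = 34221/370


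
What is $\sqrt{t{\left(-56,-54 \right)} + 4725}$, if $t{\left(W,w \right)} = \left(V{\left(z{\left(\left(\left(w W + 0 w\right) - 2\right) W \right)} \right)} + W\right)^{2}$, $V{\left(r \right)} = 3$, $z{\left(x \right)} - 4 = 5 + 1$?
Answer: $\sqrt{7534} \approx 86.799$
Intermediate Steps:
$z{\left(x \right)} = 10$ ($z{\left(x \right)} = 4 + \left(5 + 1\right) = 4 + 6 = 10$)
$t{\left(W,w \right)} = \left(3 + W\right)^{2}$
$\sqrt{t{\left(-56,-54 \right)} + 4725} = \sqrt{\left(3 - 56\right)^{2} + 4725} = \sqrt{\left(-53\right)^{2} + 4725} = \sqrt{2809 + 4725} = \sqrt{7534}$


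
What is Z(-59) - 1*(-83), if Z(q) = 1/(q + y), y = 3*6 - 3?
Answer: 3651/44 ≈ 82.977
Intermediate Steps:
y = 15 (y = 18 - 3 = 15)
Z(q) = 1/(15 + q) (Z(q) = 1/(q + 15) = 1/(15 + q))
Z(-59) - 1*(-83) = 1/(15 - 59) - 1*(-83) = 1/(-44) + 83 = -1/44 + 83 = 3651/44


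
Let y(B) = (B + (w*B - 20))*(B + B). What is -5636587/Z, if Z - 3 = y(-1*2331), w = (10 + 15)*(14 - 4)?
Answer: -5636587/2727740865 ≈ -0.0020664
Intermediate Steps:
w = 250 (w = 25*10 = 250)
y(B) = 2*B*(-20 + 251*B) (y(B) = (B + (250*B - 20))*(B + B) = (B + (-20 + 250*B))*(2*B) = (-20 + 251*B)*(2*B) = 2*B*(-20 + 251*B))
Z = 2727740865 (Z = 3 + 2*(-1*2331)*(-20 + 251*(-1*2331)) = 3 + 2*(-2331)*(-20 + 251*(-2331)) = 3 + 2*(-2331)*(-20 - 585081) = 3 + 2*(-2331)*(-585101) = 3 + 2727740862 = 2727740865)
-5636587/Z = -5636587/2727740865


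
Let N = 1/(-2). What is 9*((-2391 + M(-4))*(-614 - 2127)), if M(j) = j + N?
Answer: 118189179/2 ≈ 5.9095e+7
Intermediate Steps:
N = -1/2 ≈ -0.50000
M(j) = -1/2 + j (M(j) = j - 1/2 = -1/2 + j)
9*((-2391 + M(-4))*(-614 - 2127)) = 9*((-2391 + (-1/2 - 4))*(-614 - 2127)) = 9*((-2391 - 9/2)*(-2741)) = 9*(-4791/2*(-2741)) = 9*(13132131/2) = 118189179/2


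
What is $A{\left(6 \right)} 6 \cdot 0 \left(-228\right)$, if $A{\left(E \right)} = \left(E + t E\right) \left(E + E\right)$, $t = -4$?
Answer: $0$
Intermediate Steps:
$A{\left(E \right)} = - 6 E^{2}$ ($A{\left(E \right)} = \left(E - 4 E\right) \left(E + E\right) = - 3 E 2 E = - 6 E^{2}$)
$A{\left(6 \right)} 6 \cdot 0 \left(-228\right) = - 6 \cdot 6^{2} \cdot 6 \cdot 0 \left(-228\right) = \left(-6\right) 36 \cdot 6 \cdot 0 \left(-228\right) = \left(-216\right) 6 \cdot 0 \left(-228\right) = \left(-1296\right) 0 \left(-228\right) = 0 \left(-228\right) = 0$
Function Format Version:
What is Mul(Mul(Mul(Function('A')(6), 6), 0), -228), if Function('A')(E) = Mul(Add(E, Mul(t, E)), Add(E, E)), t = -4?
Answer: 0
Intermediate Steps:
Function('A')(E) = Mul(-6, Pow(E, 2)) (Function('A')(E) = Mul(Add(E, Mul(-4, E)), Add(E, E)) = Mul(Mul(-3, E), Mul(2, E)) = Mul(-6, Pow(E, 2)))
Mul(Mul(Mul(Function('A')(6), 6), 0), -228) = Mul(Mul(Mul(Mul(-6, Pow(6, 2)), 6), 0), -228) = Mul(Mul(Mul(Mul(-6, 36), 6), 0), -228) = Mul(Mul(Mul(-216, 6), 0), -228) = Mul(Mul(-1296, 0), -228) = Mul(0, -228) = 0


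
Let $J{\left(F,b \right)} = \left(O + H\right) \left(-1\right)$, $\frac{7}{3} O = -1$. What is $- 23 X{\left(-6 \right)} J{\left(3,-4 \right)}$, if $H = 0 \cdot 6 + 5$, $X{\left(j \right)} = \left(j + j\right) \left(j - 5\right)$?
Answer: $\frac{97152}{7} \approx 13879.0$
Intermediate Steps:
$O = - \frac{3}{7}$ ($O = \frac{3}{7} \left(-1\right) = - \frac{3}{7} \approx -0.42857$)
$X{\left(j \right)} = 2 j \left(-5 + j\right)$
$H = 5$ ($H = 0 + 5 = 5$)
$J{\left(F,b \right)} = - \frac{32}{7}$ ($J{\left(F,b \right)} = \left(- \frac{3}{7} + 5\right) \left(-1\right) = \frac{32}{7} \left(-1\right) = - \frac{32}{7}$)
$- 23 X{\left(-6 \right)} J{\left(3,-4 \right)} = - 23 \cdot 2 \left(-6\right) \left(-5 - 6\right) \left(- \frac{32}{7}\right) = - 23 \cdot 2 \left(-6\right) \left(-11\right) \left(- \frac{32}{7}\right) = \left(-23\right) 132 \left(- \frac{32}{7}\right) = \left(-3036\right) \left(- \frac{32}{7}\right) = \frac{97152}{7}$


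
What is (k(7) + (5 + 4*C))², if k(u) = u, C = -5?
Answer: 64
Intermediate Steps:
(k(7) + (5 + 4*C))² = (7 + (5 + 4*(-5)))² = (7 + (5 - 20))² = (7 - 15)² = (-8)² = 64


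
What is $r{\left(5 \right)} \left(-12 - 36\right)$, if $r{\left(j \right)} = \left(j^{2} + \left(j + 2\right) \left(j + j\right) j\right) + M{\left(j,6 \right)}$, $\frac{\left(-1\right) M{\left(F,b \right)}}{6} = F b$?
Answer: $-9360$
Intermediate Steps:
$M{\left(F,b \right)} = - 6 F b$
$r{\left(j \right)} = j^{2} - 36 j + 2 j^{2} \left(2 + j\right)$ ($r{\left(j \right)} = \left(j^{2} + \left(j + 2\right) \left(j + j\right) j\right) - 6 j 6 = \left(j^{2} + \left(2 + j\right) 2 j j\right) - 36 j = \left(j^{2} + 2 j \left(2 + j\right) j\right) - 36 j = \left(j^{2} + 2 j^{2} \left(2 + j\right)\right) - 36 j = j^{2} - 36 j + 2 j^{2} \left(2 + j\right)$)
$r{\left(5 \right)} \left(-12 - 36\right) = 5 \left(-36 + 2 \cdot 5^{2} + 5 \cdot 5\right) \left(-12 - 36\right) = 5 \left(-36 + 2 \cdot 25 + 25\right) \left(-48\right) = 5 \left(-36 + 50 + 25\right) \left(-48\right) = 5 \cdot 39 \left(-48\right) = 195 \left(-48\right) = -9360$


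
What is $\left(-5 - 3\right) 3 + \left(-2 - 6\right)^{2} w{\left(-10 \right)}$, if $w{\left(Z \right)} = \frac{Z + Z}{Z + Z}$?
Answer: $40$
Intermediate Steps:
$w{\left(Z \right)} = 1$ ($w{\left(Z \right)} = \frac{2 Z}{2 Z} = 2 Z \frac{1}{2 Z} = 1$)
$\left(-5 - 3\right) 3 + \left(-2 - 6\right)^{2} w{\left(-10 \right)} = \left(-5 - 3\right) 3 + \left(-2 - 6\right)^{2} \cdot 1 = \left(-8\right) 3 + \left(-8\right)^{2} \cdot 1 = -24 + 64 \cdot 1 = -24 + 64 = 40$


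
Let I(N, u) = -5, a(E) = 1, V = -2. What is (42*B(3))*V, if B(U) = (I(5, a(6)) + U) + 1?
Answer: 84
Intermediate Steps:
B(U) = -4 + U (B(U) = (-5 + U) + 1 = -4 + U)
(42*B(3))*V = (42*(-4 + 3))*(-2) = (42*(-1))*(-2) = -42*(-2) = 84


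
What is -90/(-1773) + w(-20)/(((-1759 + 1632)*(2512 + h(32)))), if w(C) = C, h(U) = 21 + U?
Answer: 652298/12834747 ≈ 0.050823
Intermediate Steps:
-90/(-1773) + w(-20)/(((-1759 + 1632)*(2512 + h(32)))) = -90/(-1773) - 20*1/((-1759 + 1632)*(2512 + (21 + 32))) = -90*(-1/1773) - 20*(-1/(127*(2512 + 53))) = 10/197 - 20/((-127*2565)) = 10/197 - 20/(-325755) = 10/197 - 20*(-1/325755) = 10/197 + 4/65151 = 652298/12834747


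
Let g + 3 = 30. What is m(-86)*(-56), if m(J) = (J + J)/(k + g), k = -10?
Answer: 9632/17 ≈ 566.59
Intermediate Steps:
g = 27 (g = -3 + 30 = 27)
m(J) = 2*J/17 (m(J) = (J + J)/(-10 + 27) = (2*J)/17 = (2*J)*(1/17) = 2*J/17)
m(-86)*(-56) = ((2/17)*(-86))*(-56) = -172/17*(-56) = 9632/17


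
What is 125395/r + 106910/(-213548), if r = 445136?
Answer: -5202909575/23764475632 ≈ -0.21894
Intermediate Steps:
125395/r + 106910/(-213548) = 125395/445136 + 106910/(-213548) = 125395*(1/445136) + 106910*(-1/213548) = 125395/445136 - 53455/106774 = -5202909575/23764475632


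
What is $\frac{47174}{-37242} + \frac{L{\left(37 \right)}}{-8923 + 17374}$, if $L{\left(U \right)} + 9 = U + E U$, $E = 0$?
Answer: $- \frac{22090261}{17485119} \approx -1.2634$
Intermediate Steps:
$L{\left(U \right)} = -9 + U$ ($L{\left(U \right)} = -9 + \left(U + 0 U\right) = -9 + \left(U + 0\right) = -9 + U$)
$\frac{47174}{-37242} + \frac{L{\left(37 \right)}}{-8923 + 17374} = \frac{47174}{-37242} + \frac{-9 + 37}{-8923 + 17374} = 47174 \left(- \frac{1}{37242}\right) + \frac{28}{8451} = - \frac{23587}{18621} + 28 \cdot \frac{1}{8451} = - \frac{23587}{18621} + \frac{28}{8451} = - \frac{22090261}{17485119}$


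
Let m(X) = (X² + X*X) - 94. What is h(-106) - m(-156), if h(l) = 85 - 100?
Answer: -48593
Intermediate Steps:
h(l) = -15
m(X) = -94 + 2*X² (m(X) = (X² + X²) - 94 = 2*X² - 94 = -94 + 2*X²)
h(-106) - m(-156) = -15 - (-94 + 2*(-156)²) = -15 - (-94 + 2*24336) = -15 - (-94 + 48672) = -15 - 1*48578 = -15 - 48578 = -48593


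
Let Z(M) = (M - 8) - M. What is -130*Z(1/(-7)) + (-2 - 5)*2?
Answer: 1026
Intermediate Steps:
Z(M) = -8 (Z(M) = (-8 + M) - M = -8)
-130*Z(1/(-7)) + (-2 - 5)*2 = -130*(-8) + (-2 - 5)*2 = 1040 - 7*2 = 1040 - 14 = 1026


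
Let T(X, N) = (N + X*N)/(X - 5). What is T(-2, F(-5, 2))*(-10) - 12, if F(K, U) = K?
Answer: -34/7 ≈ -4.8571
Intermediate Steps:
T(X, N) = (N + N*X)/(-5 + X)
T(-2, F(-5, 2))*(-10) - 12 = -5*(1 - 2)/(-5 - 2)*(-10) - 12 = -5*(-1)/(-7)*(-10) - 12 = -5*(-⅐)*(-1)*(-10) - 12 = -5/7*(-10) - 12 = 50/7 - 12 = -34/7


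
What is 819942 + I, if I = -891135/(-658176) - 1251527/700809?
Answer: 126067564252246397/153751888128 ≈ 8.1994e+5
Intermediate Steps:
I = -66403202179/153751888128 (I = -891135*(-1/658176) - 1251527*1/700809 = 297045/219392 - 1251527/700809 = -66403202179/153751888128 ≈ -0.43189)
819942 + I = 819942 - 66403202179/153751888128 = 126067564252246397/153751888128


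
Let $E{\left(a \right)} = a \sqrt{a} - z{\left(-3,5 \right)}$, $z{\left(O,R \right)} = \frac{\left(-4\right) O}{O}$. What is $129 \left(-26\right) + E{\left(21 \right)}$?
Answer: $-3350 + 21 \sqrt{21} \approx -3253.8$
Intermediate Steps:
$z{\left(O,R \right)} = -4$
$E{\left(a \right)} = 4 + a^{\frac{3}{2}}$ ($E{\left(a \right)} = a \sqrt{a} - -4 = a^{\frac{3}{2}} + 4 = 4 + a^{\frac{3}{2}}$)
$129 \left(-26\right) + E{\left(21 \right)} = 129 \left(-26\right) + \left(4 + 21^{\frac{3}{2}}\right) = -3354 + \left(4 + 21 \sqrt{21}\right) = -3350 + 21 \sqrt{21}$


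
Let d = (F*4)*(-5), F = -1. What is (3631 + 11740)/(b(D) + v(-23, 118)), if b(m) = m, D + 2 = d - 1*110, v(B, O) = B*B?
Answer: 809/23 ≈ 35.174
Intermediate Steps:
d = 20 (d = -1*4*(-5) = -4*(-5) = 20)
v(B, O) = B**2
D = -92 (D = -2 + (20 - 1*110) = -2 + (20 - 110) = -2 - 90 = -92)
(3631 + 11740)/(b(D) + v(-23, 118)) = (3631 + 11740)/(-92 + (-23)**2) = 15371/(-92 + 529) = 15371/437 = 15371*(1/437) = 809/23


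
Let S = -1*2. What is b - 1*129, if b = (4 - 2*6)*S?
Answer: -113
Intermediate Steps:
S = -2
b = 16 (b = (4 - 2*6)*(-2) = (4 - 12)*(-2) = -8*(-2) = 16)
b - 1*129 = 16 - 1*129 = 16 - 129 = -113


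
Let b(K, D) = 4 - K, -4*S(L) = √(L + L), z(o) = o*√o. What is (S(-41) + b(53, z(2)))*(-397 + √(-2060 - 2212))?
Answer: (196 + I*√82)*(397 - 4*I*√267)/4 ≈ 19601.0 - 2303.9*I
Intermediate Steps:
z(o) = o^(3/2)
S(L) = -√2*√L/4 (S(L) = -√(L + L)/4 = -√2*√L/4)
(S(-41) + b(53, z(2)))*(-397 + √(-2060 - 2212)) = (-√2*√(-41)/4 + (4 - 1*53))*(-397 + √(-2060 - 2212)) = (-√2*I*√41/4 + (4 - 53))*(-397 + √(-4272)) = (-I*√82/4 - 49)*(-397 + 4*I*√267) = (-49 - I*√82/4)*(-397 + 4*I*√267) = (-397 + 4*I*√267)*(-49 - I*√82/4)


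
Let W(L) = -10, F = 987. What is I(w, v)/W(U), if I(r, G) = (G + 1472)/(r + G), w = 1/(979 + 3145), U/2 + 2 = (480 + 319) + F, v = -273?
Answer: 2472338/5629255 ≈ 0.43919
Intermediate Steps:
U = 3568 (U = -4 + 2*((480 + 319) + 987) = -4 + 2*(799 + 987) = -4 + 2*1786 = -4 + 3572 = 3568)
w = 1/4124 ≈ 0.00024248
I(r, G) = (1472 + G)/(G + r)
I(w, v)/W(U) = ((1472 - 273)/(-273 + 1/4124))/(-10) = (1199/(-1125851/4124))*(-⅒) = -4124/1125851*1199*(-⅒) = -4944676/1125851*(-⅒) = 2472338/5629255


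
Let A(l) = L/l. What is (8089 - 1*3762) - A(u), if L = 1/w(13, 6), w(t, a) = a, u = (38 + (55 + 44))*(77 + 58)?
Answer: 480167189/110970 ≈ 4327.0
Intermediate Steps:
u = 18495 (u = (38 + 99)*135 = 137*135 = 18495)
L = ⅙ (L = 1/6 = ⅙ ≈ 0.16667)
A(l) = 1/(6*l)
(8089 - 1*3762) - A(u) = (8089 - 1*3762) - 1/(6*18495) = (8089 - 3762) - 1/(6*18495) = 4327 - 1*1/110970 = 4327 - 1/110970 = 480167189/110970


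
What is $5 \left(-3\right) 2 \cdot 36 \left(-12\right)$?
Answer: $12960$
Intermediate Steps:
$5 \left(-3\right) 2 \cdot 36 \left(-12\right) = \left(-15\right) 2 \cdot 36 \left(-12\right) = \left(-30\right) 36 \left(-12\right) = \left(-1080\right) \left(-12\right) = 12960$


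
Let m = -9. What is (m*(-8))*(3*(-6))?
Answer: -1296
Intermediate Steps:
(m*(-8))*(3*(-6)) = (-9*(-8))*(3*(-6)) = 72*(-18) = -1296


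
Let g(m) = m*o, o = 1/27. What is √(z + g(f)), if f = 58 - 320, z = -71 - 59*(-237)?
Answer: √1126086/9 ≈ 117.91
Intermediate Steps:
z = 13912 (z = -71 + 13983 = 13912)
o = 1/27 ≈ 0.037037
f = -262
g(m) = m/27 (g(m) = m*(1/27) = m/27)
√(z + g(f)) = √(13912 + (1/27)*(-262)) = √(13912 - 262/27) = √(375362/27) = √1126086/9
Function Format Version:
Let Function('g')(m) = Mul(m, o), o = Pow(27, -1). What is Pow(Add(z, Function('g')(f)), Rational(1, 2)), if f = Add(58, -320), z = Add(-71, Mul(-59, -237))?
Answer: Mul(Rational(1, 9), Pow(1126086, Rational(1, 2))) ≈ 117.91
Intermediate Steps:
z = 13912 (z = Add(-71, 13983) = 13912)
o = Rational(1, 27) ≈ 0.037037
f = -262
Function('g')(m) = Mul(Rational(1, 27), m) (Function('g')(m) = Mul(m, Rational(1, 27)) = Mul(Rational(1, 27), m))
Pow(Add(z, Function('g')(f)), Rational(1, 2)) = Pow(Add(13912, Mul(Rational(1, 27), -262)), Rational(1, 2)) = Pow(Add(13912, Rational(-262, 27)), Rational(1, 2)) = Pow(Rational(375362, 27), Rational(1, 2)) = Mul(Rational(1, 9), Pow(1126086, Rational(1, 2)))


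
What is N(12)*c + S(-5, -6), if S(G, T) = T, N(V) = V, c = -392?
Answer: -4710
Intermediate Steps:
N(12)*c + S(-5, -6) = 12*(-392) - 6 = -4704 - 6 = -4710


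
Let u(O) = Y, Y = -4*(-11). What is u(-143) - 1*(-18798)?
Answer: 18842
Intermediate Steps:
Y = 44
u(O) = 44
u(-143) - 1*(-18798) = 44 - 1*(-18798) = 44 + 18798 = 18842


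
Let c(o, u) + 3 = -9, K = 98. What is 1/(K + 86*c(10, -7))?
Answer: -1/934 ≈ -0.0010707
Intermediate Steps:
c(o, u) = -12 (c(o, u) = -3 - 9 = -12)
1/(K + 86*c(10, -7)) = 1/(98 + 86*(-12)) = 1/(98 - 1032) = 1/(-934) = -1/934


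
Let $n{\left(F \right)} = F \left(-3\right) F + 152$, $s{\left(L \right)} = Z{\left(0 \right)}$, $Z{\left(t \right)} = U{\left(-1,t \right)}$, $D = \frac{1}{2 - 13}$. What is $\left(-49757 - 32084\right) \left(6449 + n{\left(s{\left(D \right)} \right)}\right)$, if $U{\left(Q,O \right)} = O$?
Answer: $-540232441$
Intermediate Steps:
$D = - \frac{1}{11}$ ($D = \frac{1}{-11} = - \frac{1}{11} \approx -0.090909$)
$Z{\left(t \right)} = t$
$s{\left(L \right)} = 0$
$n{\left(F \right)} = 152 - 3 F^{2}$ ($n{\left(F \right)} = - 3 F F + 152 = - 3 F^{2} + 152 = 152 - 3 F^{2}$)
$\left(-49757 - 32084\right) \left(6449 + n{\left(s{\left(D \right)} \right)}\right) = \left(-49757 - 32084\right) \left(6449 + \left(152 - 3 \cdot 0^{2}\right)\right) = - 81841 \left(6449 + \left(152 - 0\right)\right) = - 81841 \left(6449 + \left(152 + 0\right)\right) = - 81841 \left(6449 + 152\right) = \left(-81841\right) 6601 = -540232441$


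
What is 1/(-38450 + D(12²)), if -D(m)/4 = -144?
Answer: -1/37874 ≈ -2.6403e-5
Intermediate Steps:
D(m) = 576 (D(m) = -4*(-144) = 576)
1/(-38450 + D(12²)) = 1/(-38450 + 576) = 1/(-37874) = -1/37874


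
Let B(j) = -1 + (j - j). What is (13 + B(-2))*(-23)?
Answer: -276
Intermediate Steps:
B(j) = -1 (B(j) = -1 + 0 = -1)
(13 + B(-2))*(-23) = (13 - 1)*(-23) = 12*(-23) = -276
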